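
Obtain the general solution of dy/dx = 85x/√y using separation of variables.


Separate: √y dy = 85x dx.
Integrate: (2/3)y^(3/2) = (85/2)x² + C.


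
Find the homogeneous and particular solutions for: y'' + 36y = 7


Homogeneous part: r² + 36 = 0 ⇒ r = ±6i, so y_h = C₁cos(6x) + C₂sin(6x).
Try constant y_p = A; plug in: 36A = 7 ⇒ A = 7/36.
General solution: y = C₁cos(6x) + C₂sin(6x) + 7/36.


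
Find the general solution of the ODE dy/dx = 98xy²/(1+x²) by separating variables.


Separate: dy/y² = 98x/(1+x²) dx.
Integrate LHS: ∫ dy/y² = -1/y.
Integrate RHS via u = 1+x²: 49ln(1+x²) + C.
Result: -1/y = 49ln(1+x²) + C.


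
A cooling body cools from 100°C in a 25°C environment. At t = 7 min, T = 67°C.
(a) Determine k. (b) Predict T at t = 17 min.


Newton's law: T(t) = T_a + (T₀ - T_a)e^(-kt).
(a) Use T(7) = 67: (67 - 25)/(100 - 25) = e^(-k·7), so k = -ln(0.560)/7 ≈ 0.0828.
(b) Apply k to t = 17: T(17) = 25 + (75)e^(-1.408) ≈ 43.3°C.


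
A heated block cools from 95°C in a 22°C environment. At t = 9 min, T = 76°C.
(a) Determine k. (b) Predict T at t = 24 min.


Newton's law: T(t) = T_a + (T₀ - T_a)e^(-kt).
(a) Use T(9) = 76: (76 - 22)/(95 - 22) = e^(-k·9), so k = -ln(0.740)/9 ≈ 0.0335.
(b) Apply k to t = 24: T(24) = 22 + (73)e^(-0.804) ≈ 54.7°C.


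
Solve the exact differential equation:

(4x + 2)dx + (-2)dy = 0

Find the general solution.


Check exactness: ∂M/∂y = 0 and ∂N/∂x = 0; equal, so the equation is exact.
Integrate M with respect to x (treating y as constant): ∫M dx = 2x^2 + 2x + h(y).
Differentiate w.r.t. y and set equal to N: the x-dependent terms already match, leaving h'(y) = -2. Integrate: h(y) = -2y.
So F(x,y) = 2x^2 - 2y + 2x.
General solution: 2x^2 - 2y + 2x = C.


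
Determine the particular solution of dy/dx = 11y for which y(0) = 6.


General solution of y' = 11y is y = Ce^(11x).
Apply y(0) = 6: C = 6.
Particular solution: y = 6e^(11x).


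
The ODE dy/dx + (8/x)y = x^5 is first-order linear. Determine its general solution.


P(x) = 8/x ⇒ μ = x^8.
(x^8 y)' = x^13 ⇒ x^8 y = x^14/(14) + C.
Solve for y: y = (1/14)x^6 + C/x^8.


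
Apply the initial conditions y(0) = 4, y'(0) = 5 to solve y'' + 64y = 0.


Characteristic roots of r² + 64 = 0 are ±8i, so y = C₁cos(8x) + C₂sin(8x).
Apply y(0) = 4: C₁ = 4. Differentiate and apply y'(0) = 5: 8·C₂ = 5, so C₂ = 5/8.
Particular solution: y = 4cos(8x) + (5/8)sin(8x).


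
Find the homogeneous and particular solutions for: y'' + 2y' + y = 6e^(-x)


Characteristic polynomial (r + 1)² = 0; repeated root r = -1.
y_h = (C₁ + C₂x)e^(-x). Forcing matches the repeated root (resonance), so try y_p = Ax² e^(-x).
Substitute and solve for A: 2A = 6, so A = 3.
General solution: y = (C₁ + C₂x + 3x²)e^(-x).


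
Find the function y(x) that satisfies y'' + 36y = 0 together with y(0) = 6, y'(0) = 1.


Characteristic roots of r² + 36 = 0 are ±6i, so y = C₁cos(6x) + C₂sin(6x).
Apply y(0) = 6: C₁ = 6. Differentiate and apply y'(0) = 1: 6·C₂ = 1, so C₂ = 1/6.
Particular solution: y = 6cos(6x) + (1/6)sin(6x).


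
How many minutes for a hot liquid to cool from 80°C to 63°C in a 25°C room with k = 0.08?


From T(t) = T_a + (T₀ - T_a)e^(-kt), set T(t) = 63:
(63 - 25) / (80 - 25) = e^(-0.08t), so t = -ln(0.691)/0.08 ≈ 4.6 minutes.


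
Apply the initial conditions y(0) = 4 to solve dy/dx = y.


General solution of y' = y is y = Ce^(x).
Apply y(0) = 4: C = 4.
Particular solution: y = 4e^(x).


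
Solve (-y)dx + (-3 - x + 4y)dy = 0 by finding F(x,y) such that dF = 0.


Check exactness: ∂M/∂y = -1 and ∂N/∂x = -1; equal, so the equation is exact.
Integrate M with respect to x (treating y as constant): ∫M dx = -xy + h(y).
Differentiate w.r.t. y and set equal to N: the x-dependent terms already match, leaving h'(y) = -3 + 4y. Integrate: h(y) = -3y + 2y^2.
So F(x,y) = -3y - xy + 2y^2.
General solution: -3y - xy + 2y^2 = C.


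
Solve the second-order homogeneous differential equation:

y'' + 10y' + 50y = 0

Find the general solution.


Characteristic equation: r² + 10r + 50 = 0.
Discriminant is negative; roots r = -5 ± 5i (complex conjugate pair).
General solution uses e^(α x)(C₁ cos(β x) + C₂ sin(β x)): y = e^(-5x)(C₁cos(5x) + C₂sin(5x)).


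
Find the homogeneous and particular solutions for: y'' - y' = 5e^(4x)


Characteristic roots of r² - r = 0 are 1, 0.
y_h = C₁e^(x) + C₂.
Forcing exponent 4 is not a characteristic root; try y_p = Ae^(4x).
Substitute: A·(16 + (-1)·4 + (0)) = A·12 = 5, so A = 5/12.
General solution: y = C₁e^(x) + C₂ + (5/12)e^(4x).


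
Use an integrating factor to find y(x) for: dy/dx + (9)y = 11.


P(x) = 9, Q(x) = 11; integrating factor μ = e^(9x).
(μ y)' = 11e^(9x) ⇒ μ y = (11/9)e^(9x) + C.
Divide by μ: y = 11/9 + Ce^(-9x).


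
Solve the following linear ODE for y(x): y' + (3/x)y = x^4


P(x) = 3/x ⇒ μ = x^3.
(x^3 y)' = x^7 ⇒ x^3 y = x^8/(8) + C.
Solve for y: y = (1/8)x^5 + C/x^3.


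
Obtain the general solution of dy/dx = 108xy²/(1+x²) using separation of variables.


Separate: dy/y² = 108x/(1+x²) dx.
Integrate LHS: ∫ dy/y² = -1/y.
Integrate RHS via u = 1+x²: 54ln(1+x²) + C.
Result: -1/y = 54ln(1+x²) + C.


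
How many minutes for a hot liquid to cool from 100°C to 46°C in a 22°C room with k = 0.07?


From T(t) = T_a + (T₀ - T_a)e^(-kt), set T(t) = 46:
(46 - 22) / (100 - 22) = e^(-0.07t), so t = -ln(0.308)/0.07 ≈ 16.8 minutes.


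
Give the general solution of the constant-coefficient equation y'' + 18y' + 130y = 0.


Characteristic equation: r² + 18r + 130 = 0.
Discriminant is negative; roots r = -9 ± 7i (complex conjugate pair).
General solution uses e^(α x)(C₁ cos(β x) + C₂ sin(β x)): y = e^(-9x)(C₁cos(7x) + C₂sin(7x)).


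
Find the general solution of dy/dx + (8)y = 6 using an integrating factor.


P(x) = 8, Q(x) = 6; integrating factor μ = e^(8x).
(μ y)' = 6e^(8x) ⇒ μ y = (3/4)e^(8x) + C.
Divide by μ: y = 3/4 + Ce^(-8x).


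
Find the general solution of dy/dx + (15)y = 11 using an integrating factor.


P(x) = 15, Q(x) = 11; integrating factor μ = e^(15x).
(μ y)' = 11e^(15x) ⇒ μ y = (11/15)e^(15x) + C.
Divide by μ: y = 11/15 + Ce^(-15x).


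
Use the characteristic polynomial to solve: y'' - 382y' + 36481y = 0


Characteristic equation: r² - 382r + 36481 = 0, i.e. (r - 191)² = 0.
Repeated root r = 191; include an x factor for the second linearly independent solution.
General solution: y = (C₁ + C₂x)e^(191x).


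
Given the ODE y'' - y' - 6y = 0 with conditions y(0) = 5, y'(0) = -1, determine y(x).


Characteristic roots of r² - r - 6 = 0 are -2, 3.
General solution y = c₁ e^(-2x) + c₂ e^(3x).
Apply y(0) = 5: c₁ + c₂ = 5. Apply y'(0) = -1: -2 c₁ + 3 c₂ = -1.
Solve: c₁ = 16/5, c₂ = 9/5.
Particular solution: y = (16/5)e^(-2x) + (9/5)e^(3x).


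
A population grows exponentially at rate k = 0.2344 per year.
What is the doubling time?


Exponential growth: P(t) = P₀ e^(0.2344t). Set P(t)/P₀ = 2: e^(0.2344t) = 2.
Solve: t = ln(2)/0.2344 ≈ 2.96 years.


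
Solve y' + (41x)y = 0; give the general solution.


P(x) = 41x ⇒ μ = e^((41/2)x²).
Q(x) = 0 so μ y is constant: y = Ce^(-(41/2)x²).


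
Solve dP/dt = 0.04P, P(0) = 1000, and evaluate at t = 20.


The ODE dP/dt = 0.04P has solution P(t) = P(0)e^(0.04t).
Substitute P(0) = 1000 and t = 20: P(20) = 1000 e^(0.80) ≈ 2226.


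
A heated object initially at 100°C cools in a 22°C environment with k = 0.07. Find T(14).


Newton's law: dT/dt = -k(T - T_a) has solution T(t) = T_a + (T₀ - T_a)e^(-kt).
Plug in T_a = 22, T₀ = 100, k = 0.07, t = 14: T(14) = 22 + (78)e^(-0.98) ≈ 51.3°C.


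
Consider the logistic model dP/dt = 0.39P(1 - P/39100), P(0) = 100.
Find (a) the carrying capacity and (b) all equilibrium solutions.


Logistic ODE dP/dt = 0.39P(1 - P/39100) has equilibria where dP/dt = 0, i.e. P = 0 or P = 39100.
The coefficient (1 - P/K) = 0 when P = K, identifying K = 39100 as the carrying capacity.
(a) K = 39100; (b) equilibria P = 0 and P = 39100.


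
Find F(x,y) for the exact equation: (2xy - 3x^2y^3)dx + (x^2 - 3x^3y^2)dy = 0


Check exactness: ∂M/∂y = 2x - 9x^2y^2 and ∂N/∂x = 2x - 9x^2y^2; equal, so the equation is exact.
Integrate M with respect to x (treating y as constant): ∫M dx = x^2y - x^3y^3 + h(y).
Differentiate w.r.t. y and set equal to N: all terms match, so h'(y) = 0 and h is a constant absorbed into C.
General solution: x^2y - x^3y^3 = C.


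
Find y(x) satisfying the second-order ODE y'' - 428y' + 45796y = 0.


Characteristic equation: r² - 428r + 45796 = 0, i.e. (r - 214)² = 0.
Repeated root r = 214; include an x factor for the second linearly independent solution.
General solution: y = (C₁ + C₂x)e^(214x).


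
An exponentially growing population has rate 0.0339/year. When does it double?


Exponential growth: P(t) = P₀ e^(0.0339t). Set P(t)/P₀ = 2: e^(0.0339t) = 2.
Solve: t = ln(2)/0.0339 ≈ 20.45 years.


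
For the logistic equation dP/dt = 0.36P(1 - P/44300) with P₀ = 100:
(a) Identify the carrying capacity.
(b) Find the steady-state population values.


Logistic ODE dP/dt = 0.36P(1 - P/44300) has equilibria where dP/dt = 0, i.e. P = 0 or P = 44300.
The coefficient (1 - P/K) = 0 when P = K, identifying K = 44300 as the carrying capacity.
(a) K = 44300; (b) equilibria P = 0 and P = 44300.


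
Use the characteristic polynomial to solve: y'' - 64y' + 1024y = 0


Characteristic equation: r² - 64r + 1024 = 0, i.e. (r - 32)² = 0.
Repeated root r = 32; include an x factor for the second linearly independent solution.
General solution: y = (C₁ + C₂x)e^(32x).


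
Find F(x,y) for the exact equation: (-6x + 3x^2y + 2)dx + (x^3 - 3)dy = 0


Check exactness: ∂M/∂y = 3x^2 and ∂N/∂x = 3x^2; equal, so the equation is exact.
Integrate M with respect to x (treating y as constant): ∫M dx = -3x^2 + x^3y + 2x + h(y).
Differentiate w.r.t. y and set equal to N: the x-dependent terms already match, leaving h'(y) = -3. Integrate: h(y) = -3y.
So F(x,y) = -3x^2 + x^3y + 2x - 3y.
General solution: -3x^2 + x^3y + 2x - 3y = C.


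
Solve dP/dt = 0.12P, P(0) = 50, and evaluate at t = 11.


The ODE dP/dt = 0.12P has solution P(t) = P(0)e^(0.12t).
Substitute P(0) = 50 and t = 11: P(11) = 50 e^(1.32) ≈ 187.


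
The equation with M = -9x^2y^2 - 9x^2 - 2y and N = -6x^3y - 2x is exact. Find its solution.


Check exactness: ∂M/∂y = -18x^2y - 2 and ∂N/∂x = -18x^2y - 2; equal, so the equation is exact.
Integrate M with respect to x (treating y as constant): ∫M dx = -3x^3y^2 - 3x^3 - 2xy + h(y).
Differentiate w.r.t. y and set equal to N: all terms match, so h'(y) = 0 and h is a constant absorbed into C.
General solution: -3x^3y^2 - 3x^3 - 2xy = C.


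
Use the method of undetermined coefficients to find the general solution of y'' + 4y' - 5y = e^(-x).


Characteristic roots of r² + 4r - 5 = 0 are -5, 1.
y_h = C₁e^(-5x) + C₂e^(x).
Forcing exponent -1 is not a characteristic root; try y_p = Ae^(-x).
Substitute: A·(1 + (4)·-1 + (-5)) = A·-8 = 1, so A = -1/8.
General solution: y = C₁e^(-5x) + C₂e^(x) - (1/8)e^(-x).


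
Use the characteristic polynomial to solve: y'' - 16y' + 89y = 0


Characteristic equation: r² - 16r + 89 = 0.
Discriminant is negative; roots r = 8 ± 5i (complex conjugate pair).
General solution uses e^(α x)(C₁ cos(β x) + C₂ sin(β x)): y = e^(8x)(C₁cos(5x) + C₂sin(5x)).


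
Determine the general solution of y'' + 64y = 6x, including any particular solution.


Homogeneous: r² + 64 = 0 ⇒ r = ±8i, y_h = C₁cos(8x) + C₂sin(8x).
Polynomial forcing; try y_p = Ax + B. Then y_p'' + 64 y_p = 64(Ax + B) = 6x, so B = 0 and A = 3/32.
General solution: y = C₁cos(8x) + C₂sin(8x) + (3/32)x.


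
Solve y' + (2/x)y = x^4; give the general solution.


P(x) = 2/x ⇒ μ = x^2.
(x^2 y)' = x^6 ⇒ x^2 y = x^7/(7) + C.
Solve for y: y = (1/7)x^5 + C/x^2.


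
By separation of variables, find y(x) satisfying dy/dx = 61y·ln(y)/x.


Separate: dy/[y ln(y)] = 61 dx/x.
Substitute u = ln(y): du/u = 61 dx/x.
Integrate: ln|ln(y)| = 61ln|x| + C₀, hence ln(y) = C·x^61.


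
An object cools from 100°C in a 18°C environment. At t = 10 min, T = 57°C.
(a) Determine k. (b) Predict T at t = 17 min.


Newton's law: T(t) = T_a + (T₀ - T_a)e^(-kt).
(a) Use T(10) = 57: (57 - 18)/(100 - 18) = e^(-k·10), so k = -ln(0.476)/10 ≈ 0.0743.
(b) Apply k to t = 17: T(17) = 18 + (82)e^(-1.263) ≈ 41.2°C.


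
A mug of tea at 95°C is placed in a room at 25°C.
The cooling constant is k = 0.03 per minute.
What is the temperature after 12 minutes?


Newton's law: dT/dt = -k(T - T_a) has solution T(t) = T_a + (T₀ - T_a)e^(-kt).
Plug in T_a = 25, T₀ = 95, k = 0.03, t = 12: T(12) = 25 + (70)e^(-0.36) ≈ 73.8°C.


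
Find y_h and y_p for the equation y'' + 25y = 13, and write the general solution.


Homogeneous part: r² + 25 = 0 ⇒ r = ±5i, so y_h = C₁cos(5x) + C₂sin(5x).
Try constant y_p = A; plug in: 25A = 13 ⇒ A = 13/25.
General solution: y = C₁cos(5x) + C₂sin(5x) + 13/25.


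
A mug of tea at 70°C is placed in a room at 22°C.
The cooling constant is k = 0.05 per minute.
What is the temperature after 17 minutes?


Newton's law: dT/dt = -k(T - T_a) has solution T(t) = T_a + (T₀ - T_a)e^(-kt).
Plug in T_a = 22, T₀ = 70, k = 0.05, t = 17: T(17) = 22 + (48)e^(-0.85) ≈ 42.5°C.


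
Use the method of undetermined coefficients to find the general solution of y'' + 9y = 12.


Homogeneous part: r² + 9 = 0 ⇒ r = ±3i, so y_h = C₁cos(3x) + C₂sin(3x).
Try constant y_p = A; plug in: 9A = 12 ⇒ A = 4/3.
General solution: y = C₁cos(3x) + C₂sin(3x) + 4/3.


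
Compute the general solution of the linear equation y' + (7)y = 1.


P(x) = 7, Q(x) = 1; integrating factor μ = e^(7x).
(μ y)' = e^(7x) ⇒ μ y = (1/7)e^(7x) + C.
Divide by μ: y = 1/7 + Ce^(-7x).


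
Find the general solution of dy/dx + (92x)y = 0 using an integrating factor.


P(x) = 92x ⇒ μ = e^(46x²).
Q(x) = 0 so μ y is constant: y = Ce^(-46x²).


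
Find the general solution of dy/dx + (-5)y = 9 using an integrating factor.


P(x) = -5 ⇒ μ = e^(-5x).
(μ y)' = 9e^(-5x) ⇒ μ y = -(9/5)e^(-5x) + C.
Divide by μ: y = -9/5 + Ce^(5x).


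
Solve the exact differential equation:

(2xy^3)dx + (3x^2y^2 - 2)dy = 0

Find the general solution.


Check exactness: ∂M/∂y = 6xy^2 and ∂N/∂x = 6xy^2; equal, so the equation is exact.
Integrate M with respect to x (treating y as constant): ∫M dx = x^2y^3 + h(y).
Differentiate w.r.t. y and set equal to N: the x-dependent terms already match, leaving h'(y) = -2. Integrate: h(y) = -2y.
So F(x,y) = x^2y^3 - 2y.
General solution: x^2y^3 - 2y = C.


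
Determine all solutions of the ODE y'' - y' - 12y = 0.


Characteristic equation: r² - r - 12 = 0.
Factor: (r + 3)(r - 4) = 0 ⇒ r = -3, 4 (distinct real).
General solution: y = C₁e^(-3x) + C₂e^(4x).


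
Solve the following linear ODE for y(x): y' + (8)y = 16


P(x) = 8, Q(x) = 16; integrating factor μ = e^(8x).
(μ y)' = 16e^(8x) ⇒ μ y = 2e^(8x) + C.
Divide by μ: y = 2 + Ce^(-8x).


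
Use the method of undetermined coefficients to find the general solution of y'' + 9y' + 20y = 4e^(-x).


Characteristic roots of r² + 9r + 20 = 0 are -4, -5.
y_h = C₁e^(-4x) + C₂e^(-5x).
Forcing exponent -1 is not a characteristic root; try y_p = Ae^(-x).
Substitute: A·(1 + (9)·-1 + (20)) = A·12 = 4, so A = 1/3.
General solution: y = C₁e^(-4x) + C₂e^(-5x) + (1/3)e^(-x).


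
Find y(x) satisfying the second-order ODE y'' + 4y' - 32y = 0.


Characteristic equation: r² + 4r - 32 = 0.
Factor: (r + 8)(r - 4) = 0 ⇒ r = -8, 4 (distinct real).
General solution: y = C₁e^(-8x) + C₂e^(4x).


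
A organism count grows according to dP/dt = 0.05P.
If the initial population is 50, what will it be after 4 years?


The ODE dP/dt = 0.05P has solution P(t) = P(0)e^(0.05t).
Substitute P(0) = 50 and t = 4: P(4) = 50 e^(0.20) ≈ 61.


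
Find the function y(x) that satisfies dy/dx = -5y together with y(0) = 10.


General solution of y' = -5y is y = Ce^(-5x).
Apply y(0) = 10: C = 10.
Particular solution: y = 10e^(-5x).


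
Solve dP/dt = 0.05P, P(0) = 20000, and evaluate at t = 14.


The ODE dP/dt = 0.05P has solution P(t) = P(0)e^(0.05t).
Substitute P(0) = 20000 and t = 14: P(14) = 20000 e^(0.70) ≈ 40275.


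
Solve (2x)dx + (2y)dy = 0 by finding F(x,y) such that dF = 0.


Check exactness: ∂M/∂y = 0 and ∂N/∂x = 0; equal, so the equation is exact.
Integrate M with respect to x (treating y as constant): ∫M dx = x^2 + h(y).
Differentiate w.r.t. y and set equal to N: the x-dependent terms already match, leaving h'(y) = 2y. Integrate: h(y) = y^2.
So F(x,y) = y^2 + x^2.
General solution: y^2 + x^2 = C.


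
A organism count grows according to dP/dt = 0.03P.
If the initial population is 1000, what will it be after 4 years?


The ODE dP/dt = 0.03P has solution P(t) = P(0)e^(0.03t).
Substitute P(0) = 1000 and t = 4: P(4) = 1000 e^(0.12) ≈ 1127.


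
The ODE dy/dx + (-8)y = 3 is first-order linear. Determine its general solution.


P(x) = -8 ⇒ μ = e^(-8x).
(μ y)' = 3e^(-8x) ⇒ μ y = -(3/8)e^(-8x) + C.
Divide by μ: y = -3/8 + Ce^(8x).


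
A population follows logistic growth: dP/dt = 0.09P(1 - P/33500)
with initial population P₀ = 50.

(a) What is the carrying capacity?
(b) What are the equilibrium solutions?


Logistic ODE dP/dt = 0.09P(1 - P/33500) has equilibria where dP/dt = 0, i.e. P = 0 or P = 33500.
The coefficient (1 - P/K) = 0 when P = K, identifying K = 33500 as the carrying capacity.
(a) K = 33500; (b) equilibria P = 0 and P = 33500.


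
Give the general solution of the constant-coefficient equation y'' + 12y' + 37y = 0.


Characteristic equation: r² + 12r + 37 = 0.
Discriminant is negative; roots r = -6 ± 1i (complex conjugate pair).
General solution uses e^(α x)(C₁ cos(β x) + C₂ sin(β x)): y = e^(-6x)(C₁cos(x) + C₂sin(x)).


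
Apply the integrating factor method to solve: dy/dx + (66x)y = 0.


P(x) = 66x ⇒ μ = e^(33x²).
Q(x) = 0 so μ y is constant: y = Ce^(-33x²).


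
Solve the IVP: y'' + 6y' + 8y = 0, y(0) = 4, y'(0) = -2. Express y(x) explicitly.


Characteristic roots of r² + 6r + 8 = 0 are -2, -4.
General solution y = c₁ e^(-2x) + c₂ e^(-4x).
Apply y(0) = 4: c₁ + c₂ = 4. Apply y'(0) = -2: -2 c₁ - 4 c₂ = -2.
Solve: c₁ = 7, c₂ = -3.
Particular solution: y = 7e^(-2x) - 3e^(-4x).


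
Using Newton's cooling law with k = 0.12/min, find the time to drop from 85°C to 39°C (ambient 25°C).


From T(t) = T_a + (T₀ - T_a)e^(-kt), set T(t) = 39:
(39 - 25) / (85 - 25) = e^(-0.12t), so t = -ln(0.233)/0.12 ≈ 12.1 minutes.


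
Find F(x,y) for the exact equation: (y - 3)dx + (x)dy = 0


Check exactness: ∂M/∂y = 1 and ∂N/∂x = 1; equal, so the equation is exact.
Integrate M with respect to x (treating y as constant): ∫M dx = xy - 3x + h(y).
Differentiate w.r.t. y and set equal to N: all terms match, so h'(y) = 0 and h is a constant absorbed into C.
General solution: xy - 3x = C.


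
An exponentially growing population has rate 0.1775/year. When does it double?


Exponential growth: P(t) = P₀ e^(0.1775t). Set P(t)/P₀ = 2: e^(0.1775t) = 2.
Solve: t = ln(2)/0.1775 ≈ 3.91 years.


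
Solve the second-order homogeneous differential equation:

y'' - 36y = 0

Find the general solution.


Characteristic equation: r² - 36 = 0.
Factor: (r - 6)(r + 6) = 0 ⇒ r = 6, -6 (distinct real).
General solution: y = C₁e^(6x) + C₂e^(-6x).


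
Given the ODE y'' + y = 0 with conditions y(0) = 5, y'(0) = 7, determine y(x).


Characteristic roots of r² + 1 = 0 are ±1i, so y = C₁cos(x) + C₂sin(x).
Apply y(0) = 5: C₁ = 5. Differentiate and apply y'(0) = 7: 1·C₂ = 7, so C₂ = 7.
Particular solution: y = 5cos(x) + 7sin(x).


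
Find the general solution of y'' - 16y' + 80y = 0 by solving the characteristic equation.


Characteristic equation: r² - 16r + 80 = 0.
Discriminant is negative; roots r = 8 ± 4i (complex conjugate pair).
General solution uses e^(α x)(C₁ cos(β x) + C₂ sin(β x)): y = e^(8x)(C₁cos(4x) + C₂sin(4x)).


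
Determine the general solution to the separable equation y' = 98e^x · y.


Separate variables: dy/y = 98e^x dx.
Integrate: ln|y| = 98e^x + C₀.
Exponentiate: y = Ce^(98e^x).


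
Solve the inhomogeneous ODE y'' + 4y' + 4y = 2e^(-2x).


Characteristic polynomial (r + 2)² = 0; repeated root r = -2.
y_h = (C₁ + C₂x)e^(-2x). Forcing matches the repeated root (resonance), so try y_p = Ax² e^(-2x).
Substitute and solve for A: 2A = 2, so A = 1.
General solution: y = (C₁ + C₂x + x²)e^(-2x).


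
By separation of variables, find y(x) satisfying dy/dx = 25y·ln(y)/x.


Separate: dy/[y ln(y)] = 25 dx/x.
Substitute u = ln(y): du/u = 25 dx/x.
Integrate: ln|ln(y)| = 25ln|x| + C₀, hence ln(y) = C·x^25.


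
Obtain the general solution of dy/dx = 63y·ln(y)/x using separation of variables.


Separate: dy/[y ln(y)] = 63 dx/x.
Substitute u = ln(y): du/u = 63 dx/x.
Integrate: ln|ln(y)| = 63ln|x| + C₀, hence ln(y) = C·x^63.


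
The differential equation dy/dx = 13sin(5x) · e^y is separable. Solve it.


Separate: e^(-y) dy = 13sin(5x) dx.
Integrate: -e^(-y) = -(13/5)cos(5x) + C₀.
Rearrange: e^(-y) = (13/5)cos(5x) + C.


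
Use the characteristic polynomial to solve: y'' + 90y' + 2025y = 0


Characteristic equation: r² + 90r + 2025 = 0, i.e. (r + 45)² = 0.
Repeated root r = -45; include an x factor for the second linearly independent solution.
General solution: y = (C₁ + C₂x)e^(-45x).


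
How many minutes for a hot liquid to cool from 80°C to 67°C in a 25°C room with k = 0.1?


From T(t) = T_a + (T₀ - T_a)e^(-kt), set T(t) = 67:
(67 - 25) / (80 - 25) = e^(-0.1t), so t = -ln(0.764)/0.1 ≈ 2.7 minutes.


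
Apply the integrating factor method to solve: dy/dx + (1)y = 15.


P(x) = 1, Q(x) = 15; integrating factor μ = e^(x).
(μ y)' = 15e^(x) ⇒ μ y = 15e^(x) + C.
Divide by μ: y = 15 + Ce^(-x).


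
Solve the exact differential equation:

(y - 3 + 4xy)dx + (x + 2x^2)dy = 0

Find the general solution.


Check exactness: ∂M/∂y = 1 + 4x and ∂N/∂x = 1 + 4x; equal, so the equation is exact.
Integrate M with respect to x (treating y as constant): ∫M dx = xy - 3x + 2x^2y + h(y).
Differentiate w.r.t. y and set equal to N: all terms match, so h'(y) = 0 and h is a constant absorbed into C.
General solution: xy - 3x + 2x^2y = C.


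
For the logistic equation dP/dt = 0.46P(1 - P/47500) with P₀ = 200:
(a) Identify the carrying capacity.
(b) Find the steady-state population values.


Logistic ODE dP/dt = 0.46P(1 - P/47500) has equilibria where dP/dt = 0, i.e. P = 0 or P = 47500.
The coefficient (1 - P/K) = 0 when P = K, identifying K = 47500 as the carrying capacity.
(a) K = 47500; (b) equilibria P = 0 and P = 47500.


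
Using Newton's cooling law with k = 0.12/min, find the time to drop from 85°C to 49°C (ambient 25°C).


From T(t) = T_a + (T₀ - T_a)e^(-kt), set T(t) = 49:
(49 - 25) / (85 - 25) = e^(-0.12t), so t = -ln(0.400)/0.12 ≈ 7.6 minutes.


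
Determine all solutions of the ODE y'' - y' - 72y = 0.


Characteristic equation: r² - r - 72 = 0.
Factor: (r - 9)(r + 8) = 0 ⇒ r = 9, -8 (distinct real).
General solution: y = C₁e^(9x) + C₂e^(-8x).


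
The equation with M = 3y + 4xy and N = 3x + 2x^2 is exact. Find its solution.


Check exactness: ∂M/∂y = 3 + 4x and ∂N/∂x = 3 + 4x; equal, so the equation is exact.
Integrate M with respect to x (treating y as constant): ∫M dx = 3xy + 2x^2y + h(y).
Differentiate w.r.t. y and set equal to N: all terms match, so h'(y) = 0 and h is a constant absorbed into C.
General solution: 3xy + 2x^2y = C.


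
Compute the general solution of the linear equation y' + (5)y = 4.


P(x) = 5, Q(x) = 4; integrating factor μ = e^(5x).
(μ y)' = 4e^(5x) ⇒ μ y = (4/5)e^(5x) + C.
Divide by μ: y = 4/5 + Ce^(-5x).


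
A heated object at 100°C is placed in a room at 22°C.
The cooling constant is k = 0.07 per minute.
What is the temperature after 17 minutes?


Newton's law: dT/dt = -k(T - T_a) has solution T(t) = T_a + (T₀ - T_a)e^(-kt).
Plug in T_a = 22, T₀ = 100, k = 0.07, t = 17: T(17) = 22 + (78)e^(-1.19) ≈ 45.7°C.


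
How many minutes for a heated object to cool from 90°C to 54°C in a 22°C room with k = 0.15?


From T(t) = T_a + (T₀ - T_a)e^(-kt), set T(t) = 54:
(54 - 22) / (90 - 22) = e^(-0.15t), so t = -ln(0.471)/0.15 ≈ 5.0 minutes.


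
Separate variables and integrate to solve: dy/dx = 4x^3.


Integrate both sides with respect to x: y = ∫ 4x^3 dx = x^4 + C.


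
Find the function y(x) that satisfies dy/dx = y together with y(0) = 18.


General solution of y' = y is y = Ce^(x).
Apply y(0) = 18: C = 18.
Particular solution: y = 18e^(x).


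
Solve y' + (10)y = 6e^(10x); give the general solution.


P(x) = 10 ⇒ μ = e^(10x).
(μ y)' = 6e^(20x) ⇒ μ y = (6/20)e^(20x) + C.
Divide by μ: y = (3/10)e^(10x) + Ce^(-10x).


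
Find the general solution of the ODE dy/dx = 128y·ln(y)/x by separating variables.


Separate: dy/[y ln(y)] = 128 dx/x.
Substitute u = ln(y): du/u = 128 dx/x.
Integrate: ln|ln(y)| = 128ln|x| + C₀, hence ln(y) = C·x^128.


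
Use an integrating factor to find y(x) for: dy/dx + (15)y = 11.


P(x) = 15, Q(x) = 11; integrating factor μ = e^(15x).
(μ y)' = 11e^(15x) ⇒ μ y = (11/15)e^(15x) + C.
Divide by μ: y = 11/15 + Ce^(-15x).


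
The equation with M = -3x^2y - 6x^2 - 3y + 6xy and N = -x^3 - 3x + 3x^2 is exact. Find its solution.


Check exactness: ∂M/∂y = -3x^2 - 3 + 6x and ∂N/∂x = -3x^2 - 3 + 6x; equal, so the equation is exact.
Integrate M with respect to x (treating y as constant): ∫M dx = -x^3y - 2x^3 - 3xy + 3x^2y + h(y).
Differentiate w.r.t. y and set equal to N: all terms match, so h'(y) = 0 and h is a constant absorbed into C.
General solution: -x^3y - 2x^3 - 3xy + 3x^2y = C.


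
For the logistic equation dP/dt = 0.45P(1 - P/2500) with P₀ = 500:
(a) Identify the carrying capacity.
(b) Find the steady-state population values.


Logistic ODE dP/dt = 0.45P(1 - P/2500) has equilibria where dP/dt = 0, i.e. P = 0 or P = 2500.
The coefficient (1 - P/K) = 0 when P = K, identifying K = 2500 as the carrying capacity.
(a) K = 2500; (b) equilibria P = 0 and P = 2500.


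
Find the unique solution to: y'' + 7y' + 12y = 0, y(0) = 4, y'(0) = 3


Characteristic roots of r² + 7r + 12 = 0 are -3, -4.
General solution y = c₁ e^(-3x) + c₂ e^(-4x).
Apply y(0) = 4: c₁ + c₂ = 4. Apply y'(0) = 3: -3 c₁ - 4 c₂ = 3.
Solve: c₁ = 19, c₂ = -15.
Particular solution: y = 19e^(-3x) - 15e^(-4x).


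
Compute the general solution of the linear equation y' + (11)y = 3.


P(x) = 11, Q(x) = 3; integrating factor μ = e^(11x).
(μ y)' = 3e^(11x) ⇒ μ y = (3/11)e^(11x) + C.
Divide by μ: y = 3/11 + Ce^(-11x).


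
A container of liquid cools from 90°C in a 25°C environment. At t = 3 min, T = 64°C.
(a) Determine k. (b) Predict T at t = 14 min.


Newton's law: T(t) = T_a + (T₀ - T_a)e^(-kt).
(a) Use T(3) = 64: (64 - 25)/(90 - 25) = e^(-k·3), so k = -ln(0.600)/3 ≈ 0.1703.
(b) Apply k to t = 14: T(14) = 25 + (65)e^(-2.384) ≈ 31.0°C.


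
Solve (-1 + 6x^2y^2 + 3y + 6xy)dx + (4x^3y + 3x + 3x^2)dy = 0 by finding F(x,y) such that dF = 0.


Check exactness: ∂M/∂y = 12x^2y + 3 + 6x and ∂N/∂x = 12x^2y + 3 + 6x; equal, so the equation is exact.
Integrate M with respect to x (treating y as constant): ∫M dx = -x + 2x^3y^2 + 3xy + 3x^2y + h(y).
Differentiate w.r.t. y and set equal to N: all terms match, so h'(y) = 0 and h is a constant absorbed into C.
General solution: -x + 2x^3y^2 + 3xy + 3x^2y = C.


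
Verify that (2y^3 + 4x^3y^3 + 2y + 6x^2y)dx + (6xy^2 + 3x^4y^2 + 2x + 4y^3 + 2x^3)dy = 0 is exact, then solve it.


Check exactness: ∂M/∂y = 6y^2 + 12x^3y^2 + 2 + 6x^2 and ∂N/∂x = 6y^2 + 12x^3y^2 + 2 + 6x^2; equal, so the equation is exact.
Integrate M with respect to x (treating y as constant): ∫M dx = 2xy^3 + x^4y^3 + 2xy + 2x^3y + h(y).
Differentiate w.r.t. y and set equal to N: the x-dependent terms already match, leaving h'(y) = 4y^3. Integrate: h(y) = y^4.
So F(x,y) = 2xy^3 + x^4y^3 + 2xy + y^4 + 2x^3y.
General solution: 2xy^3 + x^4y^3 + 2xy + y^4 + 2x^3y = C.


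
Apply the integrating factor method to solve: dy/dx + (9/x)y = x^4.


P(x) = 9/x ⇒ μ = x^9.
(x^9 y)' = x^13 ⇒ x^9 y = x^14/(14) + C.
Solve for y: y = (1/14)x^5 + C/x^9.


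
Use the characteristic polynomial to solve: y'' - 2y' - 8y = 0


Characteristic equation: r² - 2r - 8 = 0.
Factor: (r - 4)(r + 2) = 0 ⇒ r = 4, -2 (distinct real).
General solution: y = C₁e^(4x) + C₂e^(-2x).


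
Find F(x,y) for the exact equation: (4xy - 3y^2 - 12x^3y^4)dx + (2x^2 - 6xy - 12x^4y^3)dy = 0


Check exactness: ∂M/∂y = 4x - 6y - 48x^3y^3 and ∂N/∂x = 4x - 6y - 48x^3y^3; equal, so the equation is exact.
Integrate M with respect to x (treating y as constant): ∫M dx = 2x^2y - 3xy^2 - 3x^4y^4 + h(y).
Differentiate w.r.t. y and set equal to N: all terms match, so h'(y) = 0 and h is a constant absorbed into C.
General solution: 2x^2y - 3xy^2 - 3x^4y^4 = C.


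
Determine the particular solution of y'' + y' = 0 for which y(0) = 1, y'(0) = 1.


Characteristic roots of r² + r = 0 are 0, -1.
General solution y = c₁ + c₂ e^(-x).
Apply y(0) = 1: c₁ + c₂ = 1. Apply y'(0) = 1: 0 c₁ - 1 c₂ = 1.
Solve: c₁ = 2, c₂ = -1.
Particular solution: y = 2 - e^(-x).


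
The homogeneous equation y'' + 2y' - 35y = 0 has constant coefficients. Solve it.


Characteristic equation: r² + 2r - 35 = 0.
Factor: (r - 5)(r + 7) = 0 ⇒ r = 5, -7 (distinct real).
General solution: y = C₁e^(5x) + C₂e^(-7x).


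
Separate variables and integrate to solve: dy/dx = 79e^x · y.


Separate variables: dy/y = 79e^x dx.
Integrate: ln|y| = 79e^x + C₀.
Exponentiate: y = Ce^(79e^x).


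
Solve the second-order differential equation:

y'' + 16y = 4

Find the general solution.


Homogeneous part: r² + 16 = 0 ⇒ r = ±4i, so y_h = C₁cos(4x) + C₂sin(4x).
Try constant y_p = A; plug in: 16A = 4 ⇒ A = 1/4.
General solution: y = C₁cos(4x) + C₂sin(4x) + 1/4.


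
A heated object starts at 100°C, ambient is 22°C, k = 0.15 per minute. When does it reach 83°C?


From T(t) = T_a + (T₀ - T_a)e^(-kt), set T(t) = 83:
(83 - 22) / (100 - 22) = e^(-0.15t), so t = -ln(0.782)/0.15 ≈ 1.6 minutes.


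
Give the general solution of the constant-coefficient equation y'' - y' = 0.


Characteristic equation: r² - r = 0.
Factor: (r - 1)(r - 0) = 0 ⇒ r = 1, 0 (distinct real).
General solution: y = C₁e^(x) + C₂.


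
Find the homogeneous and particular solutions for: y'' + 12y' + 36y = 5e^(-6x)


Characteristic polynomial (r + 6)² = 0; repeated root r = -6.
y_h = (C₁ + C₂x)e^(-6x). Forcing matches the repeated root (resonance), so try y_p = Ax² e^(-6x).
Substitute and solve for A: 2A = 5, so A = 5/2.
General solution: y = (C₁ + C₂x + (5/2)x²)e^(-6x).


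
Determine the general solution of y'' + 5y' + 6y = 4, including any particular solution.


Characteristic roots of r² + 5r + 6 = 0 are -3, -2.
y_h = C₁e^(-3x) + C₂e^(-2x).
Constant forcing; try y_p = A. Then 6A = 4 ⇒ A = 2/3.
General solution: y = C₁e^(-3x) + C₂e^(-2x) + 2/3.


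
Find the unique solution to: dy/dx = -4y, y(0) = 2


General solution of y' = -4y is y = Ce^(-4x).
Apply y(0) = 2: C = 2.
Particular solution: y = 2e^(-4x).


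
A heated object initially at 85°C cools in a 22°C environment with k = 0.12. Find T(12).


Newton's law: dT/dt = -k(T - T_a) has solution T(t) = T_a + (T₀ - T_a)e^(-kt).
Plug in T_a = 22, T₀ = 85, k = 0.12, t = 12: T(12) = 22 + (63)e^(-1.44) ≈ 36.9°C.


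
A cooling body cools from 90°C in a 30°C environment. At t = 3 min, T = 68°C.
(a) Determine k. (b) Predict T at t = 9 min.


Newton's law: T(t) = T_a + (T₀ - T_a)e^(-kt).
(a) Use T(3) = 68: (68 - 30)/(90 - 30) = e^(-k·3), so k = -ln(0.633)/3 ≈ 0.1523.
(b) Apply k to t = 9: T(9) = 30 + (60)e^(-1.370) ≈ 45.2°C.


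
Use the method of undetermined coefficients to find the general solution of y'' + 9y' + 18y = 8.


Characteristic roots of r² + 9r + 18 = 0 are -6, -3.
y_h = C₁e^(-6x) + C₂e^(-3x).
Constant forcing; try y_p = A. Then 18A = 8 ⇒ A = 4/9.
General solution: y = C₁e^(-6x) + C₂e^(-3x) + 4/9.


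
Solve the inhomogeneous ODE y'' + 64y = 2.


Homogeneous part: r² + 64 = 0 ⇒ r = ±8i, so y_h = C₁cos(8x) + C₂sin(8x).
Try constant y_p = A; plug in: 64A = 2 ⇒ A = 1/32.
General solution: y = C₁cos(8x) + C₂sin(8x) + 1/32.


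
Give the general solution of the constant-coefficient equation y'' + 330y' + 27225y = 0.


Characteristic equation: r² + 330r + 27225 = 0, i.e. (r + 165)² = 0.
Repeated root r = -165; include an x factor for the second linearly independent solution.
General solution: y = (C₁ + C₂x)e^(-165x).


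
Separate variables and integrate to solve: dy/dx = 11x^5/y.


Separate variables: y dy = 11x^5 dx.
Integrate both sides: y²/2 = (11/6)x^6 + C₀.
Multiply by 2: y² = (11/3)x^6 + C.


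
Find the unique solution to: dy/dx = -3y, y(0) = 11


General solution of y' = -3y is y = Ce^(-3x).
Apply y(0) = 11: C = 11.
Particular solution: y = 11e^(-3x).


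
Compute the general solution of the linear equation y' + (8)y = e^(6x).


P(x) = 8 ⇒ μ = e^(8x).
(μ y)' = e^(14x) ⇒ μ y = e^(14x)/14 + C.
Divide by μ: y = (1/14)e^(6x) + Ce^(-8x).


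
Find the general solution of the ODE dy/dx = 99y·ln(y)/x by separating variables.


Separate: dy/[y ln(y)] = 99 dx/x.
Substitute u = ln(y): du/u = 99 dx/x.
Integrate: ln|ln(y)| = 99ln|x| + C₀, hence ln(y) = C·x^99.


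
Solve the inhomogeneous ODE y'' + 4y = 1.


Homogeneous part: r² + 4 = 0 ⇒ r = ±2i, so y_h = C₁cos(2x) + C₂sin(2x).
Try constant y_p = A; plug in: 4A = 1 ⇒ A = 1/4.
General solution: y = C₁cos(2x) + C₂sin(2x) + 1/4.


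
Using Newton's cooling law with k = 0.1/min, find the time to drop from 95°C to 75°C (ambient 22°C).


From T(t) = T_a + (T₀ - T_a)e^(-kt), set T(t) = 75:
(75 - 22) / (95 - 22) = e^(-0.1t), so t = -ln(0.726)/0.1 ≈ 3.2 minutes.


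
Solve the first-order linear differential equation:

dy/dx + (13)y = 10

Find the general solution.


P(x) = 13, Q(x) = 10; integrating factor μ = e^(13x).
(μ y)' = 10e^(13x) ⇒ μ y = (10/13)e^(13x) + C.
Divide by μ: y = 10/13 + Ce^(-13x).


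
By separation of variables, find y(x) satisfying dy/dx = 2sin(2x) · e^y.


Separate: e^(-y) dy = 2sin(2x) dx.
Integrate: -e^(-y) = -cos(2x) + C₀.
Rearrange: e^(-y) = cos(2x) + C.


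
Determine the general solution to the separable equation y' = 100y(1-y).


Separate: dy/[y(1-y)] = 100 dx.
Partial fractions: 1/[y(1-y)] = 1/y + 1/(1-y).
Integrate: ln|y/(1-y)| = 100x + C₀.
Solve for y: y = 1/(1 + Ce^(-100x)).


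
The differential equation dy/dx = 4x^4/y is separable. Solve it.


Separate variables: y dy = 4x^4 dx.
Integrate both sides: y²/2 = (4/5)x^5 + C₀.
Multiply by 2: y² = (8/5)x^5 + C.


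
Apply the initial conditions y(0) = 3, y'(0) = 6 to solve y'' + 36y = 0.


Characteristic roots of r² + 36 = 0 are ±6i, so y = C₁cos(6x) + C₂sin(6x).
Apply y(0) = 3: C₁ = 3. Differentiate and apply y'(0) = 6: 6·C₂ = 6, so C₂ = 1.
Particular solution: y = 3cos(6x) + sin(6x).


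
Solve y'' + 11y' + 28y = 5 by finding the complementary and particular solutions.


Characteristic roots of r² + 11r + 28 = 0 are -4, -7.
y_h = C₁e^(-4x) + C₂e^(-7x).
Constant forcing; try y_p = A. Then 28A = 5 ⇒ A = 5/28.
General solution: y = C₁e^(-4x) + C₂e^(-7x) + 5/28.


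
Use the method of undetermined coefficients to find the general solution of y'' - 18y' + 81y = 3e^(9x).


Characteristic polynomial (r - 9)² = 0; repeated root r = 9.
y_h = (C₁ + C₂x)e^(9x). Forcing matches the repeated root (resonance), so try y_p = Ax² e^(9x).
Substitute and solve for A: 2A = 3, so A = 3/2.
General solution: y = (C₁ + C₂x + (3/2)x²)e^(9x).


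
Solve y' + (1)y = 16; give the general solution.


P(x) = 1, Q(x) = 16; integrating factor μ = e^(x).
(μ y)' = 16e^(x) ⇒ μ y = 16e^(x) + C.
Divide by μ: y = 16 + Ce^(-x).


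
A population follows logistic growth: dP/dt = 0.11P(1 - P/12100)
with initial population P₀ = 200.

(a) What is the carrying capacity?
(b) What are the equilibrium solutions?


Logistic ODE dP/dt = 0.11P(1 - P/12100) has equilibria where dP/dt = 0, i.e. P = 0 or P = 12100.
The coefficient (1 - P/K) = 0 when P = K, identifying K = 12100 as the carrying capacity.
(a) K = 12100; (b) equilibria P = 0 and P = 12100.


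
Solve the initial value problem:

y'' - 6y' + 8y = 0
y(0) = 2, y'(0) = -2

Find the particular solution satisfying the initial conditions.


Characteristic roots of r² - 6r + 8 = 0 are 4, 2.
General solution y = c₁ e^(4x) + c₂ e^(2x).
Apply y(0) = 2: c₁ + c₂ = 2. Apply y'(0) = -2: 4 c₁ + 2 c₂ = -2.
Solve: c₁ = -3, c₂ = 5.
Particular solution: y = -3e^(4x) + 5e^(2x).


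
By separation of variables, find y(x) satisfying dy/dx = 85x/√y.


Separate: √y dy = 85x dx.
Integrate: (2/3)y^(3/2) = (85/2)x² + C.


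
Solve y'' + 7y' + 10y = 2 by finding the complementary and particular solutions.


Characteristic roots of r² + 7r + 10 = 0 are -2, -5.
y_h = C₁e^(-2x) + C₂e^(-5x).
Constant forcing; try y_p = A. Then 10A = 2 ⇒ A = 1/5.
General solution: y = C₁e^(-2x) + C₂e^(-5x) + 1/5.


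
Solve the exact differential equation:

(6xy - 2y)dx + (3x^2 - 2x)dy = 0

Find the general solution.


Check exactness: ∂M/∂y = 6x - 2 and ∂N/∂x = 6x - 2; equal, so the equation is exact.
Integrate M with respect to x (treating y as constant): ∫M dx = 3x^2y - 2xy + h(y).
Differentiate w.r.t. y and set equal to N: all terms match, so h'(y) = 0 and h is a constant absorbed into C.
General solution: 3x^2y - 2xy = C.


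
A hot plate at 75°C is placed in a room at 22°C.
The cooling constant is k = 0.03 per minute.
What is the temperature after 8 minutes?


Newton's law: dT/dt = -k(T - T_a) has solution T(t) = T_a + (T₀ - T_a)e^(-kt).
Plug in T_a = 22, T₀ = 75, k = 0.03, t = 8: T(8) = 22 + (53)e^(-0.24) ≈ 63.7°C.


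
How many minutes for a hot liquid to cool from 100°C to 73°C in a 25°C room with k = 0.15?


From T(t) = T_a + (T₀ - T_a)e^(-kt), set T(t) = 73:
(73 - 25) / (100 - 25) = e^(-0.15t), so t = -ln(0.640)/0.15 ≈ 3.0 minutes.


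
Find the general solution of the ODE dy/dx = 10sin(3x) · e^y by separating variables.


Separate: e^(-y) dy = 10sin(3x) dx.
Integrate: -e^(-y) = -(10/3)cos(3x) + C₀.
Rearrange: e^(-y) = (10/3)cos(3x) + C.


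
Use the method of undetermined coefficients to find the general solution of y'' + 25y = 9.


Homogeneous part: r² + 25 = 0 ⇒ r = ±5i, so y_h = C₁cos(5x) + C₂sin(5x).
Try constant y_p = A; plug in: 25A = 9 ⇒ A = 9/25.
General solution: y = C₁cos(5x) + C₂sin(5x) + 9/25.


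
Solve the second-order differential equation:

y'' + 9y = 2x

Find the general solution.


Homogeneous: r² + 9 = 0 ⇒ r = ±3i, y_h = C₁cos(3x) + C₂sin(3x).
Polynomial forcing; try y_p = Ax + B. Then y_p'' + 9 y_p = 9(Ax + B) = 2x, so B = 0 and A = 2/9.
General solution: y = C₁cos(3x) + C₂sin(3x) + (2/9)x.


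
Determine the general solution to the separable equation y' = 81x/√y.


Separate: √y dy = 81x dx.
Integrate: (2/3)y^(3/2) = (81/2)x² + C.
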